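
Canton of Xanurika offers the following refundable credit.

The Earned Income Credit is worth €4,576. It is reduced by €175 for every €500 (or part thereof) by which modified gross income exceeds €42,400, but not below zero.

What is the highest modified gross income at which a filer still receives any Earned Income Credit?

After 26 increments the reduction is 26 × €175 = €4,550, leaving €26; one more increment wipes it out. Increment 26 ends at excess 26 × €500 = €13,000, so the highest qualifying income is €42,400 + €13,000 = €55,400.

€55,400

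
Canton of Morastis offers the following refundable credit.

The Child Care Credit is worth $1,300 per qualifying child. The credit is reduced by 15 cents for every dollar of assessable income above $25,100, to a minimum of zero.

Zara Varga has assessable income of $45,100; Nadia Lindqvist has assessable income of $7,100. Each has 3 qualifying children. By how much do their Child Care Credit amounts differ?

Zara ($45,100): Child Care Credit: base = 3 × $1,300 = $3,900. 15% of the $20,000 excess over $25,100 is $3,000; credit = $3,900 − $3,000 = $900.
Nadia ($7,100): Child Care Credit: base = 3 × $1,300 = $3,900. $7,100 is at or below the $25,100 threshold, so the full $3,900 applies.
Difference: |$900 − $3,900| = $3,000.

$3,000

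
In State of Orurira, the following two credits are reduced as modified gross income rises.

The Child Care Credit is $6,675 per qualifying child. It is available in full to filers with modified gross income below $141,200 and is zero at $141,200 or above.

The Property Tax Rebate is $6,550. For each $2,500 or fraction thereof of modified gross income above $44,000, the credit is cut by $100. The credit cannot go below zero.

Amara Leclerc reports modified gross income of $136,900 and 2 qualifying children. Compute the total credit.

$16,100

Child Care Credit: base = 2 × $6,675 = $13,350. $136,900 is below the $141,200 cutoff, so the full $13,350 applies.
Property Tax Rebate: income exceeds $44,000 by $92,900, which is 38 full-or-partial $2,500 increments; reduction = 38 × $100 = $3,800, leaving $2,750.
Total: $13,350 + $2,750 = $16,100.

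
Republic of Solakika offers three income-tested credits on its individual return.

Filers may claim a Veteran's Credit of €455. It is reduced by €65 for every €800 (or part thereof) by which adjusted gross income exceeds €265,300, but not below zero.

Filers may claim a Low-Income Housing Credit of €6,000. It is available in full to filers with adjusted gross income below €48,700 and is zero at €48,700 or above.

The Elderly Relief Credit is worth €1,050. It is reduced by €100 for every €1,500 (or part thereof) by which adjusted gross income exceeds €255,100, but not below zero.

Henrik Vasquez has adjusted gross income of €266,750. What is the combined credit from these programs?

Veteran's Credit: income exceeds €265,300 by €1,450, which is 2 full-or-partial €800 increments; reduction = 2 × €65 = €130, leaving €325.
Low-Income Housing Credit: €266,750 meets or exceeds the €48,700 cutoff, so the credit is €0.
Elderly Relief Credit: income exceeds €255,100 by €11,650, which is 8 full-or-partial €1,500 increments; reduction = 8 × €100 = €800, leaving €250.
Total: €325 + €0 + €250 = €575.

€575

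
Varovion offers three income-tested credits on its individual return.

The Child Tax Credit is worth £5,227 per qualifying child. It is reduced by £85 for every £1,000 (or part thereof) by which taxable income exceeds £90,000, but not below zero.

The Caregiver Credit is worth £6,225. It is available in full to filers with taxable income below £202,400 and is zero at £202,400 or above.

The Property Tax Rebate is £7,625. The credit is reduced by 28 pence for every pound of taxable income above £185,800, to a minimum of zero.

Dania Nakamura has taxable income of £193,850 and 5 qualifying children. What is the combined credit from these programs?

Child Tax Credit: base = 5 × £5,227 = £26,135. income exceeds £90,000 by £103,850, which is 104 full-or-partial £1,000 increments; reduction = 104 × £85 = £8,840, leaving £17,295.
Caregiver Credit: £193,850 is below the £202,400 cutoff, so the full £6,225 applies.
Property Tax Rebate: 28% of the £8,050 excess over £185,800 is £2,254; credit = £7,625 − £2,254 = £5,371.
Total: £17,295 + £6,225 + £5,371 = £28,891.

£28,891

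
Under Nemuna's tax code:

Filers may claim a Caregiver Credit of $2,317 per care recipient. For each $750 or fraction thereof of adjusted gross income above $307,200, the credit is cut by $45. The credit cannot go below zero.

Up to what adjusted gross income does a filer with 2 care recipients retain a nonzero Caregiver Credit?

$383,700

Full credit = 2 × $2,317 = $4,634.
After 102 increments the reduction is 102 × $45 = $4,590, leaving $44; one more increment wipes it out. Increment 102 ends at excess 102 × $750 = $76,500, so the highest qualifying income is $307,200 + $76,500 = $383,700.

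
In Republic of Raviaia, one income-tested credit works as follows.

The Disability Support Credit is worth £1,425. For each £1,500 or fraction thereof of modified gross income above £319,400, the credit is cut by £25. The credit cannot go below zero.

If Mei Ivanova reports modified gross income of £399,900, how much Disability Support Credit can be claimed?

Disability Support Credit: income exceeds £319,400 by £80,500, which is 54 full-or-partial £1,500 increments; reduction = 54 × £25 = £1,350, leaving £75.

£75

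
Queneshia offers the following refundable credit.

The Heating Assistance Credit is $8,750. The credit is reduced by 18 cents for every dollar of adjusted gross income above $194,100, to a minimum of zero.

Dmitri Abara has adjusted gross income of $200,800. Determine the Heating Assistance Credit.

Heating Assistance Credit: 18% of the $6,700 excess over $194,100 is $1,206; credit = $8,750 − $1,206 = $7,544.

$7,544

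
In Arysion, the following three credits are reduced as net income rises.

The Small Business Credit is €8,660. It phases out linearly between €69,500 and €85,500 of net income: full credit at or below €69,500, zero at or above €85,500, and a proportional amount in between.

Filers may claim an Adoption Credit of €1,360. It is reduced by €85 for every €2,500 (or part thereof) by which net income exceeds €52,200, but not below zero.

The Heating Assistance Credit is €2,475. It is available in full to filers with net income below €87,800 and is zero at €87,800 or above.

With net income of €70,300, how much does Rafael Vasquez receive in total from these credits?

Small Business Credit: €70,300 is €800 into a €16,000 phase-out range, leaving 15,200/16,000 of the credit: €8,660 × 15,200/16,000 = €8,227.
Adoption Credit: income exceeds €52,200 by €18,100, which is 8 full-or-partial €2,500 increments; reduction = 8 × €85 = €680, leaving €680.
Heating Assistance Credit: €70,300 is below the €87,800 cutoff, so the full €2,475 applies.
Total: €8,227 + €680 + €2,475 = €11,382.

€11,382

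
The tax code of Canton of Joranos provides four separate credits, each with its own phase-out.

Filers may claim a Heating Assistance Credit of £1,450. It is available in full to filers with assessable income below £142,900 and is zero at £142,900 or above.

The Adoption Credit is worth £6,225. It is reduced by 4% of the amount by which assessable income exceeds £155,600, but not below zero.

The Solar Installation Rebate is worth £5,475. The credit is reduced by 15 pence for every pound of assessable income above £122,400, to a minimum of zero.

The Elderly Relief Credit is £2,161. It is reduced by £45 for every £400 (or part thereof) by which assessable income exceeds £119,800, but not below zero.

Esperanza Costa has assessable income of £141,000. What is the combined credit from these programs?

Heating Assistance Credit: £141,000 is below the £142,900 cutoff, so the full £1,450 applies.
Adoption Credit: £141,000 is at or below the £155,600 threshold, so the full £6,225 applies.
Solar Installation Rebate: 15% of the £18,600 excess over £122,400 is £2,790; credit = £5,475 − £2,790 = £2,685.
Elderly Relief Credit: income exceeds £119,800 by £21,200 → 53 increments × £45 = £2,385 ≥ base, so the credit is £0.
Total: £1,450 + £6,225 + £2,685 + £0 = £10,360.

£10,360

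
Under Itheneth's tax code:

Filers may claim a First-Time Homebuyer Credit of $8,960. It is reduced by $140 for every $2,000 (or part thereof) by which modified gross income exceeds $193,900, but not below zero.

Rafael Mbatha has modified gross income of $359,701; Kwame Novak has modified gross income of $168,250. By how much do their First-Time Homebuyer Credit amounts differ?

Rafael ($359,701): First-Time Homebuyer Credit: income exceeds $193,900 by $165,801 → 83 increments × $140 = $11,620 ≥ base, so the credit is $0.
Kwame ($168,250): First-Time Homebuyer Credit: $168,250 is at or below the $193,900 threshold, so the full $8,960 applies.
Difference: |$0 − $8,960| = $8,960.

$8,960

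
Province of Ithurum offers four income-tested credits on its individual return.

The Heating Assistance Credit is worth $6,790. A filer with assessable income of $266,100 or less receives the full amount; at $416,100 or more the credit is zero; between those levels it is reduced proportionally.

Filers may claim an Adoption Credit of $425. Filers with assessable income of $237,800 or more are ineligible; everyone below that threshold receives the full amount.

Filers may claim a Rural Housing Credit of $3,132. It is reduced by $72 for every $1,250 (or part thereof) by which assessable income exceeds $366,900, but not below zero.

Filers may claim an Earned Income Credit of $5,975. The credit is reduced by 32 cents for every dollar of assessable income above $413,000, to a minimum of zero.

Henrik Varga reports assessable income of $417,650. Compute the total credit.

Heating Assistance Credit: $417,650 is at or above $416,100, so the credit is $0.
Adoption Credit: $417,650 meets or exceeds the $237,800 cutoff, so the credit is $0.
Rural Housing Credit: income exceeds $366,900 by $50,750, which is 41 full-or-partial $1,250 increments; reduction = 41 × $72 = $2,952, leaving $180.
Earned Income Credit: 32% of the $4,650 excess over $413,000 is $1,488; credit = $5,975 − $1,488 = $4,487.
Total: $0 + $0 + $180 + $4,487 = $4,667.

$4,667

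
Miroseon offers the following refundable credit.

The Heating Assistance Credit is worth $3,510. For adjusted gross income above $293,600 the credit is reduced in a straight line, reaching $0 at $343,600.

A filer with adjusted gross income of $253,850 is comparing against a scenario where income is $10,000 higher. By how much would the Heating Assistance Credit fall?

At $253,850 — $253,850 is at or below the $293,600 threshold, so the full $3,510 applies.
At $263,850 — $263,850 is at or below the $293,600 threshold, so the full $3,510 applies.
Lost: $3,510 − $3,510 = $0.

$0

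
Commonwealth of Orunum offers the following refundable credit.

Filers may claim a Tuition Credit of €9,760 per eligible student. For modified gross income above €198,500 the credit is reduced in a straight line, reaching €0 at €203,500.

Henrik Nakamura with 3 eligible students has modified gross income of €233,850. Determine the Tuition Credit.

Tuition Credit: base = 3 × €9,760 = €29,280. €233,850 is at or above €203,500, so the credit is €0.

€0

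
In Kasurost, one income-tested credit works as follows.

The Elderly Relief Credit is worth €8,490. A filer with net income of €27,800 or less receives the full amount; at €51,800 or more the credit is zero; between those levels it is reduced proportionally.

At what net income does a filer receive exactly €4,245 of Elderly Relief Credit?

€4,245 is 4,245/8,490 of the full €8,490, so 4,245/8,490 of the €24,000 range has been used: income = €27,800 + €24,000 × 4,245/8,490 = €39,800.

€39,800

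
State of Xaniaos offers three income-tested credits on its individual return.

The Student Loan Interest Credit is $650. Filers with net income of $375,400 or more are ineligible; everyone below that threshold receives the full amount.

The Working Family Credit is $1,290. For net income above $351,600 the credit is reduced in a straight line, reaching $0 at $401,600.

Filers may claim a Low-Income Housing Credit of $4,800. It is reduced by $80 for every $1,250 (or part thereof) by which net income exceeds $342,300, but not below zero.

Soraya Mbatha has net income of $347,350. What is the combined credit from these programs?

Student Loan Interest Credit: $347,350 is below the $375,400 cutoff, so the full $650 applies.
Working Family Credit: $347,350 is at or below the $351,600 threshold, so the full $1,290 applies.
Low-Income Housing Credit: income exceeds $342,300 by $5,050, which is 5 full-or-partial $1,250 increments; reduction = 5 × $80 = $400, leaving $4,400.
Total: $650 + $1,290 + $4,400 = $6,340.

$6,340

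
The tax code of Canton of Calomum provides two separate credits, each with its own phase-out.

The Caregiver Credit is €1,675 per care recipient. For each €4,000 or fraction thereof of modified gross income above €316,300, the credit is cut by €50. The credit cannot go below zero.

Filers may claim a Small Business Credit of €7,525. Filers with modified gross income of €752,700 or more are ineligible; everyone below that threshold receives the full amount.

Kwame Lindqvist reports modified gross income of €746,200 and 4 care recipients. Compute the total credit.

Caregiver Credit: base = 4 × €1,675 = €6,700. income exceeds €316,300 by €429,900, which is 108 full-or-partial €4,000 increments; reduction = 108 × €50 = €5,400, leaving €1,300.
Small Business Credit: €746,200 is below the €752,700 cutoff, so the full €7,525 applies.
Total: €1,300 + €7,525 = €8,825.

€8,825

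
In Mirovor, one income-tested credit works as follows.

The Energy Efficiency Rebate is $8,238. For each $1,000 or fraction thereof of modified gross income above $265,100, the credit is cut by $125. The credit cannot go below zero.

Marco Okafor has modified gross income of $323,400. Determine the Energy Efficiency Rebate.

Energy Efficiency Rebate: income exceeds $265,100 by $58,300, which is 59 full-or-partial $1,000 increments; reduction = 59 × $125 = $7,375, leaving $863.

$863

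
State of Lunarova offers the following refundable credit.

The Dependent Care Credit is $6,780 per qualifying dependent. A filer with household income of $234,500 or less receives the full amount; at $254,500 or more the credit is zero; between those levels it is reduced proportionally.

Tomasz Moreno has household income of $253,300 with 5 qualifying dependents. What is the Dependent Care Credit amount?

$2,034

Dependent Care Credit: base = 5 × $6,780 = $33,900. $253,300 is $18,800 into a $20,000 phase-out range, leaving 1,200/20,000 of the credit: $33,900 × 1,200/20,000 = $2,034.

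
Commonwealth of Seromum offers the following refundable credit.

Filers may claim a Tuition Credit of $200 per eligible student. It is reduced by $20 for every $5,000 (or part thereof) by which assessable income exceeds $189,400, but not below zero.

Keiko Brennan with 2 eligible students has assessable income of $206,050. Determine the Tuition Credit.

Tuition Credit: base = 2 × $200 = $400. income exceeds $189,400 by $16,650, which is 4 full-or-partial $5,000 increments; reduction = 4 × $20 = $80, leaving $320.

$320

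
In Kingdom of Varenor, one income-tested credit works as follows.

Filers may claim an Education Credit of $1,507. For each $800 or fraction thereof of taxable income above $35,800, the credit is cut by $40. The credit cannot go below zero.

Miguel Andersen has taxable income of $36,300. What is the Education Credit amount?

$1,467

Education Credit: income exceeds $35,800 by $500, which is 1 full-or-partial $800 increment; reduction = 1 × $40 = $40, leaving $1,467.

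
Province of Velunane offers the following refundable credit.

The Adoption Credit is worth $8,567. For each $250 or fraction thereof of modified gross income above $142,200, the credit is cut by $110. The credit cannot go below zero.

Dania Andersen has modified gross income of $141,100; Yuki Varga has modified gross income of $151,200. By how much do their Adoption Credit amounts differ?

Dania ($141,100): Adoption Credit: $141,100 is at or below the $142,200 threshold, so the full $8,567 applies.
Yuki ($151,200): Adoption Credit: income exceeds $142,200 by $9,000, which is 36 full-or-partial $250 increments; reduction = 36 × $110 = $3,960, leaving $4,607.
Difference: |$8,567 − $4,607| = $3,960.

$3,960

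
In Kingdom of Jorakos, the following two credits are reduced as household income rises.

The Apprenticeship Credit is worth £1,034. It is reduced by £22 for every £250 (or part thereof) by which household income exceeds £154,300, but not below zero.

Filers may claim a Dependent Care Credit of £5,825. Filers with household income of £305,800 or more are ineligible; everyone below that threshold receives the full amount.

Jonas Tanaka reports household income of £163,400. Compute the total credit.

Apprenticeship Credit: income exceeds £154,300 by £9,100, which is 37 full-or-partial £250 increments; reduction = 37 × £22 = £814, leaving £220.
Dependent Care Credit: £163,400 is below the £305,800 cutoff, so the full £5,825 applies.
Total: £220 + £5,825 = £6,045.

£6,045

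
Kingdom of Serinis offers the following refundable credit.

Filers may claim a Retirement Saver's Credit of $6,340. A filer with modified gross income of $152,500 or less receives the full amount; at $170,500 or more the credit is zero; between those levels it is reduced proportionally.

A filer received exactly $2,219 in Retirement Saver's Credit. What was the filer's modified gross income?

$164,200

$2,219 is 2,219/6,340 of the full $6,340, so 4,121/6,340 of the $18,000 range has been used: income = $152,500 + $18,000 × 4,121/6,340 = $164,200.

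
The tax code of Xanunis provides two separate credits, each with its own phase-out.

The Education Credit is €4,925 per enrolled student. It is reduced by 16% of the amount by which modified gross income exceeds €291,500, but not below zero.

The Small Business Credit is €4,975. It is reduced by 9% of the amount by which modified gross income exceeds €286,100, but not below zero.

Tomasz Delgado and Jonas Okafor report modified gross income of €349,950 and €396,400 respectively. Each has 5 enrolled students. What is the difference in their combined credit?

€7,432

Tomasz (€349,950): Education Credit: base = 5 × €4,925 = €24,625. 16% of the €58,450 excess over €291,500 is €9,352; credit = €24,625 − €9,352 = €15,273. Small Business Credit: 9% of the €63,850 excess over €286,100 is €5,746.50 ≥ base, so the credit is €0. total €15,273 + €0 = €15,273
Jonas (€396,400): Education Credit: base = 5 × €4,925 = €24,625. 16% of the €104,900 excess over €291,500 is €16,784; credit = €24,625 − €16,784 = €7,841. Small Business Credit: 9% of the €110,300 excess over €286,100 is €9,927 ≥ base, so the credit is €0. total €7,841 + €0 = €7,841
Difference: |€15,273 − €7,841| = €7,432.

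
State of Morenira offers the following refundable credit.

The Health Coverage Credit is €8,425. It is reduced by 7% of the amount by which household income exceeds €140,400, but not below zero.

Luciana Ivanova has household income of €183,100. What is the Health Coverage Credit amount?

Health Coverage Credit: 7% of the €42,700 excess over €140,400 is €2,989; credit = €8,425 − €2,989 = €5,436.

€5,436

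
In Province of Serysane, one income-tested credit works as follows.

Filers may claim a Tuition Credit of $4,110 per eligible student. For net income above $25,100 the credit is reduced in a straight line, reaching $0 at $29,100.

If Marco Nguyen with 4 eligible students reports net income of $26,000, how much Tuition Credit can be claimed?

$12,741

Tuition Credit: base = 4 × $4,110 = $16,440. $26,000 is $900 into a $4,000 phase-out range, leaving 3,100/4,000 of the credit: $16,440 × 3,100/4,000 = $12,741.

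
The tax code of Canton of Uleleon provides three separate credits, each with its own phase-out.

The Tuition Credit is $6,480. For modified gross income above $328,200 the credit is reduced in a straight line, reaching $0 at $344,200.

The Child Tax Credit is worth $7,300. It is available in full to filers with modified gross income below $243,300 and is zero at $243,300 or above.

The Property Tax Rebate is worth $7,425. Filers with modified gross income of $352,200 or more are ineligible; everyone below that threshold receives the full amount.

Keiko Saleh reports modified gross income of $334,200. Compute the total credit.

$11,475

Tuition Credit: $334,200 is $6,000 into a $16,000 phase-out range, leaving 10,000/16,000 of the credit: $6,480 × 10,000/16,000 = $4,050.
Child Tax Credit: $334,200 meets or exceeds the $243,300 cutoff, so the credit is $0.
Property Tax Rebate: $334,200 is below the $352,200 cutoff, so the full $7,425 applies.
Total: $4,050 + $0 + $7,425 = $11,475.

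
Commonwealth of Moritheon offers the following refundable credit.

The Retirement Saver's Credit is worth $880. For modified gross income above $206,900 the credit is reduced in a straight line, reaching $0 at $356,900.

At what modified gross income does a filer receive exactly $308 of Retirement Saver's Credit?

$308 is 308/880 of the full $880, so 572/880 of the $150,000 range has been used: income = $206,900 + $150,000 × 572/880 = $304,400.

$304,400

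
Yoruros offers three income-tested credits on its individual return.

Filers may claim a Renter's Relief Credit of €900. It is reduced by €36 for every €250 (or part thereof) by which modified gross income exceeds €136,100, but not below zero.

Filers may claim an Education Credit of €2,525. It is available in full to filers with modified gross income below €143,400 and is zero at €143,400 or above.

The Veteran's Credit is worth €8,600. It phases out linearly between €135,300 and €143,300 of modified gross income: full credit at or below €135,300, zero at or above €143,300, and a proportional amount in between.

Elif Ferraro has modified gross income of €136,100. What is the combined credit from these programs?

€11,165

Renter's Relief Credit: €136,100 is at or below the €136,100 threshold, so the full €900 applies.
Education Credit: €136,100 is below the €143,400 cutoff, so the full €2,525 applies.
Veteran's Credit: €136,100 is €800 into a €8,000 phase-out range, leaving 7,200/8,000 of the credit: €8,600 × 7,200/8,000 = €7,740.
Total: €900 + €2,525 + €7,740 = €11,165.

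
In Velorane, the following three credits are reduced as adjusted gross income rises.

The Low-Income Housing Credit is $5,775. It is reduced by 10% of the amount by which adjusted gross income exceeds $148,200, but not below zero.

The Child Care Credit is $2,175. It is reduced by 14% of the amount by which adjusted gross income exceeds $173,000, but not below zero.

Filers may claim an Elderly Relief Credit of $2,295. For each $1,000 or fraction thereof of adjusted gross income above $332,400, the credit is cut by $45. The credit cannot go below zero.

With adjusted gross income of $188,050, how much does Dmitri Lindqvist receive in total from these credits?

$4,153

Low-Income Housing Credit: 10% of the $39,850 excess over $148,200 is $3,985; credit = $5,775 − $3,985 = $1,790.
Child Care Credit: 14% of the $15,050 excess over $173,000 is $2,107; credit = $2,175 − $2,107 = $68.
Elderly Relief Credit: $188,050 is at or below the $332,400 threshold, so the full $2,295 applies.
Total: $1,790 + $68 + $2,295 = $4,153.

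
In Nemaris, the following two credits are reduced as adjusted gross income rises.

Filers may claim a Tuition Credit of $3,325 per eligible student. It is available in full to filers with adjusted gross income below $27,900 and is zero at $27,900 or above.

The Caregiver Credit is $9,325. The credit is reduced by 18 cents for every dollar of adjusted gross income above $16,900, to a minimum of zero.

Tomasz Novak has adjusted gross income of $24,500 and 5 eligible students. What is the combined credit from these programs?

$24,582

Tuition Credit: base = 5 × $3,325 = $16,625. $24,500 is below the $27,900 cutoff, so the full $16,625 applies.
Caregiver Credit: 18% of the $7,600 excess over $16,900 is $1,368; credit = $9,325 − $1,368 = $7,957.
Total: $16,625 + $7,957 = $24,582.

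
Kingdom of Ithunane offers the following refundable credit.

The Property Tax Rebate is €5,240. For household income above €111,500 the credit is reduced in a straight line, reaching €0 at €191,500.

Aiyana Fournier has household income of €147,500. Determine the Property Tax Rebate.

Property Tax Rebate: €147,500 is €36,000 into a €80,000 phase-out range, leaving 44,000/80,000 of the credit: €5,240 × 44,000/80,000 = €2,882.

€2,882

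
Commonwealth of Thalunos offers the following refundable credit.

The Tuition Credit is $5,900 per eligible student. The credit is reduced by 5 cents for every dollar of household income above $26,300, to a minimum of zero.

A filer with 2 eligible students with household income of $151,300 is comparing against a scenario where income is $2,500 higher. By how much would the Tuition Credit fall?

At $151,300 — base = 2 × $5,900 = $11,800. 5% of the $125,000 excess over $26,300 is $6,250; credit = $11,800 − $6,250 = $5,550.
At $153,800 — base = 2 × $5,900 = $11,800. 5% of the $127,500 excess over $26,300 is $6,375; credit = $11,800 − $6,375 = $5,425.
Lost: $5,550 − $5,425 = $125.

$125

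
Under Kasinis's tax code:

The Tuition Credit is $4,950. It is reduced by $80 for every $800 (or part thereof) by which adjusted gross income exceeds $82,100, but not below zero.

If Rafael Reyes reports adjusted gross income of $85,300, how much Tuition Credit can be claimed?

Tuition Credit: income exceeds $82,100 by $3,200, which is 4 full-or-partial $800 increments; reduction = 4 × $80 = $320, leaving $4,630.

$4,630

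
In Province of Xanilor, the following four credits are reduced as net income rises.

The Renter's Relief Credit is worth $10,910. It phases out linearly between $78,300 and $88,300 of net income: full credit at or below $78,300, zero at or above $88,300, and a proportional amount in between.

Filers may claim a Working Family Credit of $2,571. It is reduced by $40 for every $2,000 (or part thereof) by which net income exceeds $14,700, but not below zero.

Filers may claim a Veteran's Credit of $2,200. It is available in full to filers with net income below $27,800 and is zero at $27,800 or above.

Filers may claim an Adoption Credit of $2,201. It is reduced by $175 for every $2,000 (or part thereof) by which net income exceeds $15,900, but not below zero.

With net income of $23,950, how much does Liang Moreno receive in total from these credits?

$16,807

Renter's Relief Credit: $23,950 is at or below the $78,300 threshold, so the full $10,910 applies.
Working Family Credit: income exceeds $14,700 by $9,250, which is 5 full-or-partial $2,000 increments; reduction = 5 × $40 = $200, leaving $2,371.
Veteran's Credit: $23,950 is below the $27,800 cutoff, so the full $2,200 applies.
Adoption Credit: income exceeds $15,900 by $8,050, which is 5 full-or-partial $2,000 increments; reduction = 5 × $175 = $875, leaving $1,326.
Total: $10,910 + $2,371 + $2,200 + $1,326 = $16,807.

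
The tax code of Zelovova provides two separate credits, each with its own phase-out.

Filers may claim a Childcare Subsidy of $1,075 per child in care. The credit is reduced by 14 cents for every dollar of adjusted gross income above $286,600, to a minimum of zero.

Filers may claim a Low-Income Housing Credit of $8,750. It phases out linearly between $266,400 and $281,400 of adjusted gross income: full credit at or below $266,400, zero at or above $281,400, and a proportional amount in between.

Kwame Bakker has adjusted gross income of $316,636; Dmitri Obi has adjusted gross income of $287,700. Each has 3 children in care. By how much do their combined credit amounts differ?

Kwame ($316,636): Childcare Subsidy: base = 3 × $1,075 = $3,225. 14% of the $30,036 excess over $286,600 is $4,205.04 ≥ base, so the credit is $0. Low-Income Housing Credit: $316,636 is at or above $281,400, so the credit is $0. total $0 + $0 = $0
Dmitri ($287,700): Childcare Subsidy: base = 3 × $1,075 = $3,225. 14% of the $1,100 excess over $286,600 is $154; credit = $3,225 − $154 = $3,071. Low-Income Housing Credit: $287,700 is at or above $281,400, so the credit is $0. total $3,071 + $0 = $3,071
Difference: |$0 − $3,071| = $3,071.

$3,071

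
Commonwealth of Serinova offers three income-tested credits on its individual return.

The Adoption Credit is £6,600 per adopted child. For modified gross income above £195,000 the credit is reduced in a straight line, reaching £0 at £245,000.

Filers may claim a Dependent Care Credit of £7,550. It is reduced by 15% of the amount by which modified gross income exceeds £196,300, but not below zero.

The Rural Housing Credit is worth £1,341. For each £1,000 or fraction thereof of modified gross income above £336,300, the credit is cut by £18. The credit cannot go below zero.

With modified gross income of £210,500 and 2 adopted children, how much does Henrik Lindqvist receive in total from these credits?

£15,869

Adoption Credit: base = 2 × £6,600 = £13,200. £210,500 is £15,500 into a £50,000 phase-out range, leaving 34,500/50,000 of the credit: £13,200 × 34,500/50,000 = £9,108.
Dependent Care Credit: 15% of the £14,200 excess over £196,300 is £2,130; credit = £7,550 − £2,130 = £5,420.
Rural Housing Credit: £210,500 is at or below the £336,300 threshold, so the full £1,341 applies.
Total: £9,108 + £5,420 + £1,341 = £15,869.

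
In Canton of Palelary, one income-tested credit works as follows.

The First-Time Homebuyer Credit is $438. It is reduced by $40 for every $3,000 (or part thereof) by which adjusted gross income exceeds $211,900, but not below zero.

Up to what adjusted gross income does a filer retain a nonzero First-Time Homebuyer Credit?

$241,900

After 10 increments the reduction is 10 × $40 = $400, leaving $38; one more increment wipes it out. Increment 10 ends at excess 10 × $3,000 = $30,000, so the highest qualifying income is $211,900 + $30,000 = $241,900.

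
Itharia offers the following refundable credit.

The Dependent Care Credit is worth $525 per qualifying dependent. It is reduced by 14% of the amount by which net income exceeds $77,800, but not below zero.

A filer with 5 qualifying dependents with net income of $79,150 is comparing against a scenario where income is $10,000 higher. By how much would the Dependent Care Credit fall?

At $79,150 — base = 5 × $525 = $2,625. 14% of the $1,350 excess over $77,800 is $189; credit = $2,625 − $189 = $2,436.
At $89,150 — base = 5 × $525 = $2,625. 14% of the $11,350 excess over $77,800 is $1,589; credit = $2,625 − $1,589 = $1,036.
Lost: $2,436 − $1,036 = $1,400.

$1,400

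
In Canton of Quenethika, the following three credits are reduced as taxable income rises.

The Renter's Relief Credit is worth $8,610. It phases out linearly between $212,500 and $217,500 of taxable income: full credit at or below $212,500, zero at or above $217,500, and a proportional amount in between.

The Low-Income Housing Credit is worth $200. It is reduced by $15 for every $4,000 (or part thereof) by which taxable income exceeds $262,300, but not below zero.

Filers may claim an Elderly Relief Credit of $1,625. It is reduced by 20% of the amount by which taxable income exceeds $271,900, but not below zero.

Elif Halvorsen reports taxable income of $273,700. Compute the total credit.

Renter's Relief Credit: $273,700 is at or above $217,500, so the credit is $0.
Low-Income Housing Credit: income exceeds $262,300 by $11,400, which is 3 full-or-partial $4,000 increments; reduction = 3 × $15 = $45, leaving $155.
Elderly Relief Credit: 20% of the $1,800 excess over $271,900 is $360; credit = $1,625 − $360 = $1,265.
Total: $0 + $155 + $1,265 = $1,420.

$1,420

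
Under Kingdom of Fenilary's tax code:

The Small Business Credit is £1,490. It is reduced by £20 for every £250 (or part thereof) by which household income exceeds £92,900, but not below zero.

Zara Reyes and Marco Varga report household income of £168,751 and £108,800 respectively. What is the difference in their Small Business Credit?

Zara (£168,751): Small Business Credit: income exceeds £92,900 by £75,851 → 304 increments × £20 = £6,080 ≥ base, so the credit is £0.
Marco (£108,800): Small Business Credit: income exceeds £92,900 by £15,900, which is 64 full-or-partial £250 increments; reduction = 64 × £20 = £1,280, leaving £210.
Difference: |£0 − £210| = £210.

£210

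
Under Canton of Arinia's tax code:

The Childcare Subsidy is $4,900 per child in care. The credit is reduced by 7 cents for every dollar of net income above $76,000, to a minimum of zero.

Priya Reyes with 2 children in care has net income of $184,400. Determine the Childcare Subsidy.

$2,212

Childcare Subsidy: base = 2 × $4,900 = $9,800. 7% of the $108,400 excess over $76,000 is $7,588; credit = $9,800 − $7,588 = $2,212.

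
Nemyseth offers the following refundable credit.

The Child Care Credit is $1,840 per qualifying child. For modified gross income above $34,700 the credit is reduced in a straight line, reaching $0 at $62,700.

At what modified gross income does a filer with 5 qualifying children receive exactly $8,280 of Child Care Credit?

$37,500

Full credit = 5 × $1,840 = $9,200.
$8,280 is 8,280/9,200 of the full $9,200, so 920/9,200 of the $28,000 range has been used: income = $34,700 + $28,000 × 920/9,200 = $37,500.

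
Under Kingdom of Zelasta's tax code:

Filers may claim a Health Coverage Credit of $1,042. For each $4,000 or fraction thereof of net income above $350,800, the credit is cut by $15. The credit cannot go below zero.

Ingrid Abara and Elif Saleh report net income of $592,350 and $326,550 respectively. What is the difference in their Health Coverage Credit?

$915

Ingrid ($592,350): Health Coverage Credit: income exceeds $350,800 by $241,550, which is 61 full-or-partial $4,000 increments; reduction = 61 × $15 = $915, leaving $127.
Elif ($326,550): Health Coverage Credit: $326,550 is at or below the $350,800 threshold, so the full $1,042 applies.
Difference: |$127 − $1,042| = $915.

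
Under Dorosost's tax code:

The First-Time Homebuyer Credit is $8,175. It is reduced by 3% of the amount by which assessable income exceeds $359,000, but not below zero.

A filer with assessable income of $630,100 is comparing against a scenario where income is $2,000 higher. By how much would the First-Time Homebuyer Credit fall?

At $630,100 — 3% of the $271,100 excess over $359,000 is $8,133; credit = $8,175 − $8,133 = $42.
At $632,100 — 3% of the $273,100 excess over $359,000 is $8,193 ≥ base, so the credit is $0.
Lost: $42 − $0 = $42.

$42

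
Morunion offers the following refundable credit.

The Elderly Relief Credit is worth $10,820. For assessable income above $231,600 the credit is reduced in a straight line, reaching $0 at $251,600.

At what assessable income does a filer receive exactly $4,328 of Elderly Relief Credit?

$4,328 is 4,328/10,820 of the full $10,820, so 6,492/10,820 of the $20,000 range has been used: income = $231,600 + $20,000 × 6,492/10,820 = $243,600.

$243,600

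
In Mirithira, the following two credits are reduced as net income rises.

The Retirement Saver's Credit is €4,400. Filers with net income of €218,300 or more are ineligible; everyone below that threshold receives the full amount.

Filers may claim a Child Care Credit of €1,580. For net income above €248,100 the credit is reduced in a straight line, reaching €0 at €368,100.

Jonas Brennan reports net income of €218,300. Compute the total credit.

Retirement Saver's Credit: €218,300 meets or exceeds the €218,300 cutoff, so the credit is €0.
Child Care Credit: €218,300 is at or below the €248,100 threshold, so the full €1,580 applies.
Total: €0 + €1,580 = €1,580.

€1,580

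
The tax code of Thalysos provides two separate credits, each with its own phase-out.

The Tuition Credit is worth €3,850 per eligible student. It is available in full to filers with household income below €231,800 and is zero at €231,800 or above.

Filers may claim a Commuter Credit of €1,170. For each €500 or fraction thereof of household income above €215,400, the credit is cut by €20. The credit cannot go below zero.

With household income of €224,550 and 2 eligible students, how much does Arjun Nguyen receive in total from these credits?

€8,490

Tuition Credit: base = 2 × €3,850 = €7,700. €224,550 is below the €231,800 cutoff, so the full €7,700 applies.
Commuter Credit: income exceeds €215,400 by €9,150, which is 19 full-or-partial €500 increments; reduction = 19 × €20 = €380, leaving €790.
Total: €7,700 + €790 = €8,490.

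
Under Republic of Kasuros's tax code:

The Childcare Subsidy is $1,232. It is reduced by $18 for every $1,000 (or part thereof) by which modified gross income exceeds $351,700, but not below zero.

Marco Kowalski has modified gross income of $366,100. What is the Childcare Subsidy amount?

Childcare Subsidy: income exceeds $351,700 by $14,400, which is 15 full-or-partial $1,000 increments; reduction = 15 × $18 = $270, leaving $962.

$962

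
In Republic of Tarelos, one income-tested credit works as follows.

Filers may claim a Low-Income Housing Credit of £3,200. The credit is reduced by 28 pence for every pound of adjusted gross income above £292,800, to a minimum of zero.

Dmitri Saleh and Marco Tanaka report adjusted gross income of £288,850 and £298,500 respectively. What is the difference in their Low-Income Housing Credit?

£1,596

Dmitri (£288,850): Low-Income Housing Credit: £288,850 is at or below the £292,800 threshold, so the full £3,200 applies.
Marco (£298,500): Low-Income Housing Credit: 28% of the £5,700 excess over £292,800 is £1,596; credit = £3,200 − £1,596 = £1,604.
Difference: |£3,200 − £1,604| = £1,596.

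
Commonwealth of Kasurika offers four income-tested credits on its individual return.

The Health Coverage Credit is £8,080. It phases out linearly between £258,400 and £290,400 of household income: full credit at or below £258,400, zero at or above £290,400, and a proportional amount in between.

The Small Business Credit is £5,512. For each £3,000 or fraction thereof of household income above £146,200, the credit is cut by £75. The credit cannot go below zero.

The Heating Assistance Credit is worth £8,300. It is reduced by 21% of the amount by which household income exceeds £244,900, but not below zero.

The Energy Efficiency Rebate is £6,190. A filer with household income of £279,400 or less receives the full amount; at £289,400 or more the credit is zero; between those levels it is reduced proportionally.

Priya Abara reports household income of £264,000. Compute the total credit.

£19,657

Health Coverage Credit: £264,000 is £5,600 into a £32,000 phase-out range, leaving 26,400/32,000 of the credit: £8,080 × 26,400/32,000 = £6,666.
Small Business Credit: income exceeds £146,200 by £117,800, which is 40 full-or-partial £3,000 increments; reduction = 40 × £75 = £3,000, leaving £2,512.
Heating Assistance Credit: 21% of the £19,100 excess over £244,900 is £4,011; credit = £8,300 − £4,011 = £4,289.
Energy Efficiency Rebate: £264,000 is at or below the £279,400 threshold, so the full £6,190 applies.
Total: £6,666 + £2,512 + £4,289 + £6,190 = £19,657.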